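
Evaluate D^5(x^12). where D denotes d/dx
95040 x^{7}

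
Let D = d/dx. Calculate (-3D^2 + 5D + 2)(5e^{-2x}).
- 100 e^{- 2 x}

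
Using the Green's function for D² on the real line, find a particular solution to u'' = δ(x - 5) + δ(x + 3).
\frac{|x - 5|}{2} + \frac{|x + 3|}{2}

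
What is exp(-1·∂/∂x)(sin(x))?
\sin{\left(x - 1 \right)}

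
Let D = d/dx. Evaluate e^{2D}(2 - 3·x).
- 3 x - 4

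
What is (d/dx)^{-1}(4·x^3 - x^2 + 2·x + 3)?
x^{4} - \frac{x^{3}}{3} + x^{2} + 3 x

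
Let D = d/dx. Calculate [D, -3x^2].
- 6 x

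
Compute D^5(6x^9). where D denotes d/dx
90720 x^{4}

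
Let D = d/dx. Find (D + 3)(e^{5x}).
8 e^{5 x}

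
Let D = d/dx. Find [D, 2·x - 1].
2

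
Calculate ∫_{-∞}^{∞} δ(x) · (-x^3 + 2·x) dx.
0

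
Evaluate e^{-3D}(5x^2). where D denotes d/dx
5 x^{2} - 30 x + 45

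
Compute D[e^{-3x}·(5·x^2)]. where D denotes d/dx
5 x \left(2 - 3 x\right) e^{- 3 x}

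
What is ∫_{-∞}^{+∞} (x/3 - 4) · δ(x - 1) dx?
- \frac{11}{3}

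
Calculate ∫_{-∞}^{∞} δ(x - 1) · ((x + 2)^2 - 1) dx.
8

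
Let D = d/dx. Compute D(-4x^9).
- 36 x^{8}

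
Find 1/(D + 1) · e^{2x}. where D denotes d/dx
\frac{e^{2 x}}{3}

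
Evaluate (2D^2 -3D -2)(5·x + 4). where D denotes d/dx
- 10 x - 23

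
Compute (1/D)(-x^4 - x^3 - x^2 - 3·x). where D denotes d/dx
- \frac{x^{5}}{5} - \frac{x^{4}}{4} - \frac{x^{3}}{3} - \frac{3 x^{2}}{2}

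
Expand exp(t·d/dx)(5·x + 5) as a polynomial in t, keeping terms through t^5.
5 t + 5 x + 5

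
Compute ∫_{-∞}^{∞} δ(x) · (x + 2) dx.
2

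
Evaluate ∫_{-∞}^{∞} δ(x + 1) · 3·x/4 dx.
- \frac{3}{4}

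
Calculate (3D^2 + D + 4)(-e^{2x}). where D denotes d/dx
- 18 e^{2 x}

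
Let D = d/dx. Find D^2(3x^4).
36 x^{2}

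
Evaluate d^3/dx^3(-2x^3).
-12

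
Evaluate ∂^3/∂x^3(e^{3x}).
27 e^{3 x}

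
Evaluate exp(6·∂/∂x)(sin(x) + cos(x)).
\sqrt{2} \sin{\left(x + \frac{\pi}{4} + 6 \right)}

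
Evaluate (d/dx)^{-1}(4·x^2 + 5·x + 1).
\frac{4 x^{3}}{3} + \frac{5 x^{2}}{2} + x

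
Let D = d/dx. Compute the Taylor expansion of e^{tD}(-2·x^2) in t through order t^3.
- 2 t^{2} - 4 t x - 2 x^{2}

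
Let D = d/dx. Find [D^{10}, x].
10D^{9}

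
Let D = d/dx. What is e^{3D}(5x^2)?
5 x^{2} + 30 x + 45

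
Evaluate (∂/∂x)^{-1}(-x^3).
- \frac{x^{4}}{4}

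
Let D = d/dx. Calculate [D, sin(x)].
\cos{\left(x \right)}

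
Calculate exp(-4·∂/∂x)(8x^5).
8 x^{5} - 160 x^{4} + 1280 x^{3} - 5120 x^{2} + 10240 x - 8192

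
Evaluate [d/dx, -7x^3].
- 21 x^{2}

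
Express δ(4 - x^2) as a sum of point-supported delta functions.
\frac{\delta(x - 2) + \delta(x + 2)}{4}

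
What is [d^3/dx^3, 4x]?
12\frac{d^{2}}{dx^{2}}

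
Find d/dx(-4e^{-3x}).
12 e^{- 3 x}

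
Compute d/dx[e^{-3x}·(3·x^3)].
9 x^{2} \left(1 - x\right) e^{- 3 x}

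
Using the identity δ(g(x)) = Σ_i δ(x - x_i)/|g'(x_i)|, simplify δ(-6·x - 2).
\frac{\delta(x + 1/3)}{6}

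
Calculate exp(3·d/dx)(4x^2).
4 x^{2} + 24 x + 36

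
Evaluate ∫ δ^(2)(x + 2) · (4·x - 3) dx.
0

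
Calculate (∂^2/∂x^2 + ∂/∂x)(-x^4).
4 x^{2} \left(- x - 3\right)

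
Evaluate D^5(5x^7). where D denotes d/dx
12600 x^{2}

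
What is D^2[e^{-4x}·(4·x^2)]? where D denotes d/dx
8 \left(8 x^{2} - 8 x + 1\right) e^{- 4 x}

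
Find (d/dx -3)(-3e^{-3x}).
18 e^{- 3 x}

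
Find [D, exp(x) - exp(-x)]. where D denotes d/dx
2 \cosh{\left(x \right)}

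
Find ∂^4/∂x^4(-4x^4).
-96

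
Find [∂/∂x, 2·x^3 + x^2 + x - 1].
6 x^{2} + 2 x + 1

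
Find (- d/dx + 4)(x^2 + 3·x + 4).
4 x^{2} + 10 x + 13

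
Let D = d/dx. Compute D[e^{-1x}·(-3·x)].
3 \left(x - 1\right) e^{- x}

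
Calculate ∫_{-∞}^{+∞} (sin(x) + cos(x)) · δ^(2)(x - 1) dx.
- \sin{\left(1 \right)} - \cos{\left(1 \right)}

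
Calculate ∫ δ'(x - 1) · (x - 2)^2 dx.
2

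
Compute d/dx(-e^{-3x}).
3 e^{- 3 x}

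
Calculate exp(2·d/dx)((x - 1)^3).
x^{3} + 3 x^{2} + 3 x + 1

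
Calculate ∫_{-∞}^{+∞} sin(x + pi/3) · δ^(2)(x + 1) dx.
- \cos{\left(\frac{\pi}{6} + 1 \right)}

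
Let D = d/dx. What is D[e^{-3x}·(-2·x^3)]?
6 x^{2} \left(x - 1\right) e^{- 3 x}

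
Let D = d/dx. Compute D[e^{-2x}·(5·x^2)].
10 x \left(1 - x\right) e^{- 2 x}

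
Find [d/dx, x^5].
5 x^{4}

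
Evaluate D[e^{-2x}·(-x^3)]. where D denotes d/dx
x^{2} \left(2 x - 3\right) e^{- 2 x}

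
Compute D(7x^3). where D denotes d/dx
21 x^{2}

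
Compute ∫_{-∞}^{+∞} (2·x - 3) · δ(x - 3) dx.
3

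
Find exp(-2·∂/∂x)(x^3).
x^{3} - 6 x^{2} + 12 x - 8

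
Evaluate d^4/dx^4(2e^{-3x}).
162 e^{- 3 x}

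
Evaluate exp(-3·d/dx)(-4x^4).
- 4 x^{4} + 48 x^{3} - 216 x^{2} + 432 x - 324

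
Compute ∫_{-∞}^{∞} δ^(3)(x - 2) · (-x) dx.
0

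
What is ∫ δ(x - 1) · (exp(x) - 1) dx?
-1 + e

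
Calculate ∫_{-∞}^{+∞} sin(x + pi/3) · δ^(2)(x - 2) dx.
- \sin{\left(\frac{\pi}{3} + 2 \right)}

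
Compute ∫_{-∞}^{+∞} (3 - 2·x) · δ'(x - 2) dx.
2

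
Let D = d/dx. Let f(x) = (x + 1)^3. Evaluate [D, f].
3 \left(x + 1\right)^{2}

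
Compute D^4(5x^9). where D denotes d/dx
15120 x^{5}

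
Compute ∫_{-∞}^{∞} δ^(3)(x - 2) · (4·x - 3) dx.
0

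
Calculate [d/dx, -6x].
-6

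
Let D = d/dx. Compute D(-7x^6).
- 42 x^{5}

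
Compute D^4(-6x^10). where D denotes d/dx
- 30240 x^{6}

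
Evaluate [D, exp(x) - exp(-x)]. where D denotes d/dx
2 \cosh{\left(x \right)}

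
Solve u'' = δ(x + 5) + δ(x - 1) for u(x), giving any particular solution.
\frac{|x + 5|}{2} + \frac{|x - 1|}{2}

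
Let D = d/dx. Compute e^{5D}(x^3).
x^{3} + 15 x^{2} + 75 x + 125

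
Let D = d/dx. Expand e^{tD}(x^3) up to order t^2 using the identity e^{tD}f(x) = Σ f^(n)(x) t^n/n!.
x \left(3 t^{2} + 3 t x + x^{2}\right)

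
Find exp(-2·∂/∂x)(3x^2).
3 x^{2} - 12 x + 12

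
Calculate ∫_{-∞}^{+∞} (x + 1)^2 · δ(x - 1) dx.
4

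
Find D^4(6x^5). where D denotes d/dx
720 x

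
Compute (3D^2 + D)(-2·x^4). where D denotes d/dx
8 x^{2} \left(- x - 9\right)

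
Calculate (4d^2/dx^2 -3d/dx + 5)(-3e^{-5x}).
- 360 e^{- 5 x}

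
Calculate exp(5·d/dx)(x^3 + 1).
x^{3} + 15 x^{2} + 75 x + 126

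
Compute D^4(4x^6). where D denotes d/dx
1440 x^{2}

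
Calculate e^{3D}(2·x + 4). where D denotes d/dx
2 x + 10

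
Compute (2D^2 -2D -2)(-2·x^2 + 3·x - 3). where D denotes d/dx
4 x^{2} + 2 x - 8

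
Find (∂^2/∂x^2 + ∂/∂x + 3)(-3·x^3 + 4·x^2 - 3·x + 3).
- 9 x^{3} + 3 x^{2} - 19 x + 14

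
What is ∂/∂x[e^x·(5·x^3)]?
5 x^{2} \left(x + 3\right) e^{x}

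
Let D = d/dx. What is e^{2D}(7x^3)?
7 x^{3} + 42 x^{2} + 84 x + 56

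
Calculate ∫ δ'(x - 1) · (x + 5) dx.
-1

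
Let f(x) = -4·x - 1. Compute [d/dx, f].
-4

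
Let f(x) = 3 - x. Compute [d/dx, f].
-1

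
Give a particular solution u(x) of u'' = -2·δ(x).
-|x|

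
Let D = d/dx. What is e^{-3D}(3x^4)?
3 x^{4} - 36 x^{3} + 162 x^{2} - 324 x + 243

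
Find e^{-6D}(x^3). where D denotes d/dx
x^{3} - 18 x^{2} + 108 x - 216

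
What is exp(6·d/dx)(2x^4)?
2 x^{4} + 48 x^{3} + 432 x^{2} + 1728 x + 2592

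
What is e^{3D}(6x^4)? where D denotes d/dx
6 x^{4} + 72 x^{3} + 324 x^{2} + 648 x + 486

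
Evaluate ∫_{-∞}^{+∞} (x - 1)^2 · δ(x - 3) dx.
4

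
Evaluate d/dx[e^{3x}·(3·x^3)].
9 x^{2} \left(x + 1\right) e^{3 x}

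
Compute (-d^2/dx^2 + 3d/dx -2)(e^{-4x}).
- 30 e^{- 4 x}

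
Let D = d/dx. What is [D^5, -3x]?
-15D^{4}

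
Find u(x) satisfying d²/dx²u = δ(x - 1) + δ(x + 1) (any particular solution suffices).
\frac{|x - 1|}{2} + \frac{|x + 1|}{2}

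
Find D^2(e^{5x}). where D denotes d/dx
25 e^{5 x}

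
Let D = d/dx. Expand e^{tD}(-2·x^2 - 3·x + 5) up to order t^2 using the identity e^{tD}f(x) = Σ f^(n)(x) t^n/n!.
- 2 t^{2} - t \left(4 x + 3\right) - 2 x^{2} - 3 x + 5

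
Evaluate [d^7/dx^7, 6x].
42\frac{d^{6}}{dx^{6}}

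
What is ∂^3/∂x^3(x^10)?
720 x^{7}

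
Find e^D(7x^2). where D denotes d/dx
7 x^{2} + 14 x + 7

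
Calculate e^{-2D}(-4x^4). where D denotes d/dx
- 4 x^{4} + 32 x^{3} - 96 x^{2} + 128 x - 64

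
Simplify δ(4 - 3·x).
\frac{\delta(x - 4/3)}{3}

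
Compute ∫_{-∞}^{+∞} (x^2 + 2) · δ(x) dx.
2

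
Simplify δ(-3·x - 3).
\frac{\delta(x + 1)}{3}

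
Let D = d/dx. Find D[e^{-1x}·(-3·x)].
3 \left(x - 1\right) e^{- x}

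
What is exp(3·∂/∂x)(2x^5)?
2 x^{5} + 30 x^{4} + 180 x^{3} + 540 x^{2} + 810 x + 486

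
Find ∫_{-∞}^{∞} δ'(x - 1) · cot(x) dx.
\frac{1}{\sin^{2}{\left(1 \right)}}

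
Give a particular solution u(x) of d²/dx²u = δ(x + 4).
\frac{|x + 4|}{2}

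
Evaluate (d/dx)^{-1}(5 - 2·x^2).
- \frac{2 x^{3}}{3} + 5 x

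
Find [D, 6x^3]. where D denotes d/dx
18 x^{2}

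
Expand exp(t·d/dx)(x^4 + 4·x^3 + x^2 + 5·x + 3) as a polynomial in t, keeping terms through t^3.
4 t^{3} \left(x + 1\right) + t^{2} \left(6 x^{2} + 12 x + 1\right) + t \left(4 x^{3} + 12 x^{2} + 2 x + 5\right) + x^{4} + 4 x^{3} + x^{2} + 5 x + 3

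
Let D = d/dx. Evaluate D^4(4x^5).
480 x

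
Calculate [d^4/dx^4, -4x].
-16\frac{d^{3}}{dx^{3}}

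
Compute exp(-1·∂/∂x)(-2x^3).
- 2 x^{3} + 6 x^{2} - 6 x + 2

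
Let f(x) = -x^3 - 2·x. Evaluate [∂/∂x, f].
- 3 x^{2} - 2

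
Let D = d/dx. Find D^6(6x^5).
0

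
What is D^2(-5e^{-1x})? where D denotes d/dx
- 5 e^{- x}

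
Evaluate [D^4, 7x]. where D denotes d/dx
28D^{3}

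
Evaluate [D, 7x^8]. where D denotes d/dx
56 x^{7}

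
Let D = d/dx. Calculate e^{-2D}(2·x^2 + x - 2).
2 x^{2} - 7 x + 4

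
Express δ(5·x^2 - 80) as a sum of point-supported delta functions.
\frac{\delta(x - 4) + \delta(x + 4)}{40}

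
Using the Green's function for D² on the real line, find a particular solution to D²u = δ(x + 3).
\frac{|x + 3|}{2}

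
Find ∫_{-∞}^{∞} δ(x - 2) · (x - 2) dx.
0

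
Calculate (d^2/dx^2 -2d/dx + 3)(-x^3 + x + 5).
- 3 x^{3} + 6 x^{2} - 3 x + 13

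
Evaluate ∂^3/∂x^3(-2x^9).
- 1008 x^{6}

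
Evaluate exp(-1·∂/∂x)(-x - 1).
- x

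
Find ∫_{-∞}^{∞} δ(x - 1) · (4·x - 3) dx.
1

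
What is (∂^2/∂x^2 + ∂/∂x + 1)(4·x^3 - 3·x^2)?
4 x^{3} + 9 x^{2} + 18 x - 6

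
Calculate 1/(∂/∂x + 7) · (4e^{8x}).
\frac{4 e^{8 x}}{15}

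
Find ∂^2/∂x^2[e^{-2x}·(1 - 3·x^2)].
2 \left(- 6 x^{2} + 12 x - 1\right) e^{- 2 x}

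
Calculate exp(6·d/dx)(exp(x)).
e^{x + 6}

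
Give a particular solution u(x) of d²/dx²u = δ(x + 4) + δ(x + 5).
\frac{|x + 4|}{2} + \frac{|x + 5|}{2}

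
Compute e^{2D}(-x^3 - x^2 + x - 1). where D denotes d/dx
- x^{3} - 7 x^{2} - 15 x - 11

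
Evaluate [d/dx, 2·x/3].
\frac{2}{3}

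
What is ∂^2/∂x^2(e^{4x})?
16 e^{4 x}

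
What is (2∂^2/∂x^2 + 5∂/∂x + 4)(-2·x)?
- 8 x - 10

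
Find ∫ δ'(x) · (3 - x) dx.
1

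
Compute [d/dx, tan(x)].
\frac{1}{\cos^{2}{\left(x \right)}}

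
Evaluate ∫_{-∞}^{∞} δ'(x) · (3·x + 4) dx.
-3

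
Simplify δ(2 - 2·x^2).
\frac{\delta(x - 1) + \delta(x + 1)}{4}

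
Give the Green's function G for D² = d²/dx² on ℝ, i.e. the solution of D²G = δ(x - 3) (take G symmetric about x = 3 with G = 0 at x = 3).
\frac{|x - 3|}{2}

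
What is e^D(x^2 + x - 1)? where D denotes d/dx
x^{2} + 3 x + 1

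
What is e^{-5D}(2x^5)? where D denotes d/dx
2 x^{5} - 50 x^{4} + 500 x^{3} - 2500 x^{2} + 6250 x - 6250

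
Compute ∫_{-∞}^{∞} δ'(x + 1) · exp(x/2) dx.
- \frac{1}{2 e^{\frac{1}{2}}}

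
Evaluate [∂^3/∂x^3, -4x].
-12\frac{d^{2}}{dx^{2}}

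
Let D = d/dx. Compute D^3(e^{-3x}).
- 27 e^{- 3 x}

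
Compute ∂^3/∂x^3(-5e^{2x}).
- 40 e^{2 x}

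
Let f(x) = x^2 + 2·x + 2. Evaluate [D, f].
2 x + 2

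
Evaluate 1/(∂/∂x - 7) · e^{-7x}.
- \frac{e^{- 7 x}}{14}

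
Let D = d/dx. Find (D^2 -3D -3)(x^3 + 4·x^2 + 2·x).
- 3 x^{3} - 21 x^{2} - 24 x + 2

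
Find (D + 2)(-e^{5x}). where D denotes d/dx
- 7 e^{5 x}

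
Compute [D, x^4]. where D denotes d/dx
4 x^{3}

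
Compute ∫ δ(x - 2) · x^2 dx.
4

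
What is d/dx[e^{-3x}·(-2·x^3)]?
6 x^{2} \left(x - 1\right) e^{- 3 x}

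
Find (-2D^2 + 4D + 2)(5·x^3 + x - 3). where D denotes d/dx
10 x^{3} + 60 x^{2} - 58 x - 2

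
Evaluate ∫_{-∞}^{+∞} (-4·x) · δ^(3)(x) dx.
0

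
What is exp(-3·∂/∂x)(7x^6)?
7 x^{6} - 126 x^{5} + 945 x^{4} - 3780 x^{3} + 8505 x^{2} - 10206 x + 5103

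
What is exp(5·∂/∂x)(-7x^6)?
- 7 x^{6} - 210 x^{5} - 2625 x^{4} - 17500 x^{3} - 65625 x^{2} - 131250 x - 109375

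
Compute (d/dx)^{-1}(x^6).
\frac{x^{7}}{7}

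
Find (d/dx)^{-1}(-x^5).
- \frac{x^{6}}{6}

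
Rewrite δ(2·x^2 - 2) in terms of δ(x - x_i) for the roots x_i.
\frac{\delta(x - 1) + \delta(x + 1)}{4}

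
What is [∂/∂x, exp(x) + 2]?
e^{x}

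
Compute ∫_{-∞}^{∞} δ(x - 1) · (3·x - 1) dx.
2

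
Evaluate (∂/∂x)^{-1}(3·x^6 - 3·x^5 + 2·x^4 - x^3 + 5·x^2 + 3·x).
\frac{3 x^{7}}{7} - \frac{x^{6}}{2} + \frac{2 x^{5}}{5} - \frac{x^{4}}{4} + \frac{5 x^{3}}{3} + \frac{3 x^{2}}{2}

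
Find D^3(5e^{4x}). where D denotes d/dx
320 e^{4 x}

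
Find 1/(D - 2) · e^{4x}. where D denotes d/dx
\frac{e^{4 x}}{2}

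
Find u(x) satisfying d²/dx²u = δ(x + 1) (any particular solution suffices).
\frac{|x + 1|}{2}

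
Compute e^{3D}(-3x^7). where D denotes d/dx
- 3 x^{7} - 63 x^{6} - 567 x^{5} - 2835 x^{4} - 8505 x^{3} - 15309 x^{2} - 15309 x - 6561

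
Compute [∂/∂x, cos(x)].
- \sin{\left(x \right)}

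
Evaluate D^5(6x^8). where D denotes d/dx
40320 x^{3}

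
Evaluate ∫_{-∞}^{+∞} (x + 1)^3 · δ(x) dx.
1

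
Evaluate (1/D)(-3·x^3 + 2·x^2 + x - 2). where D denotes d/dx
- \frac{3 x^{4}}{4} + \frac{2 x^{3}}{3} + \frac{x^{2}}{2} - 2 x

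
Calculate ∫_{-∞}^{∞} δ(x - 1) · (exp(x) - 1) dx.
-1 + e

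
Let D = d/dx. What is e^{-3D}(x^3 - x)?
x^{3} - 9 x^{2} + 26 x - 24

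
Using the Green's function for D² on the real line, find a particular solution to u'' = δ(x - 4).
\frac{|x - 4|}{2}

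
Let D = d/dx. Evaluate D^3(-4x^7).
- 840 x^{4}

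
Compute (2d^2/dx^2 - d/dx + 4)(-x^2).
- 4 x^{2} + 2 x - 4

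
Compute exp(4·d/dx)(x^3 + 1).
x^{3} + 12 x^{2} + 48 x + 65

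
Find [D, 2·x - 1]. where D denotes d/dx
2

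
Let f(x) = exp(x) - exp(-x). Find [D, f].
2 \cosh{\left(x \right)}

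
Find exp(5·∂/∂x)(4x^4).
4 x^{4} + 80 x^{3} + 600 x^{2} + 2000 x + 2500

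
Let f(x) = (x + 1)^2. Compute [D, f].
2 x + 2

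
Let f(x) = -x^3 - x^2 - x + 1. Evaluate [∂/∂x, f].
- 3 x^{2} - 2 x - 1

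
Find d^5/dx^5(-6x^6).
- 4320 x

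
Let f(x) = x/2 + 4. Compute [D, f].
\frac{1}{2}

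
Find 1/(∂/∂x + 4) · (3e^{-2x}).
\frac{3 e^{- 2 x}}{2}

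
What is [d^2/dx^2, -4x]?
-8\frac{d}{dx}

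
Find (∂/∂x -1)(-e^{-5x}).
6 e^{- 5 x}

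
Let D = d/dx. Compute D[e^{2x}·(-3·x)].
\left(- 6 x - 3\right) e^{2 x}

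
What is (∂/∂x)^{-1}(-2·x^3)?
- \frac{x^{4}}{2}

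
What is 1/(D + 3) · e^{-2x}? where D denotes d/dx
e^{- 2 x}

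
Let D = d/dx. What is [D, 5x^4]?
20 x^{3}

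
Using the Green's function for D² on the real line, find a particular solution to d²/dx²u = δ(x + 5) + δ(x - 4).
\frac{|x + 5|}{2} + \frac{|x - 4|}{2}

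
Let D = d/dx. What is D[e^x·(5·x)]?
5 \left(x + 1\right) e^{x}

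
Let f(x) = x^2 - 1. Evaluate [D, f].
2 x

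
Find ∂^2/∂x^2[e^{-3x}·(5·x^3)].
15 x \left(3 x^{2} - 6 x + 2\right) e^{- 3 x}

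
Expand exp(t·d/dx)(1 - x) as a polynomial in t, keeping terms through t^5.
- t - x + 1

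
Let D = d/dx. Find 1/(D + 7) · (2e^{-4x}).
\frac{2 e^{- 4 x}}{3}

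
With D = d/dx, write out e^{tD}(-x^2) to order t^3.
- t^{2} - 2 t x - x^{2}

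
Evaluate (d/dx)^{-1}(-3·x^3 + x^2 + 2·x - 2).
- \frac{3 x^{4}}{4} + \frac{x^{3}}{3} + x^{2} - 2 x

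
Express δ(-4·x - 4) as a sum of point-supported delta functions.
\frac{\delta(x + 1)}{4}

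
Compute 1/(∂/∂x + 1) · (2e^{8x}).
\frac{2 e^{8 x}}{9}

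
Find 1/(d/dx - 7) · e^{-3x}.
- \frac{e^{- 3 x}}{10}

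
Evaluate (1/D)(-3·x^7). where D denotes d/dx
- \frac{3 x^{8}}{8}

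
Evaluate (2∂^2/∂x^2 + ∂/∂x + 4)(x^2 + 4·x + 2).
4 x^{2} + 18 x + 16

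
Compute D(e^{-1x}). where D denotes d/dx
- e^{- x}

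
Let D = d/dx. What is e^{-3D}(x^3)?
x^{3} - 9 x^{2} + 27 x - 27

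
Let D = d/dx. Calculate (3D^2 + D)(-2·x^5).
10 x^{3} \left(- x - 12\right)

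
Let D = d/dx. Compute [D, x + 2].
1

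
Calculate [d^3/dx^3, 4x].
12\frac{d^{2}}{dx^{2}}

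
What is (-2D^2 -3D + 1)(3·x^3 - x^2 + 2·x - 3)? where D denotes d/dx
3 x^{3} - 28 x^{2} - 28 x - 5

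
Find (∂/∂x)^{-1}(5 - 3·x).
- \frac{3 x^{2}}{2} + 5 x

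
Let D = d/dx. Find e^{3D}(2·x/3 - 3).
\frac{2 x}{3} - 1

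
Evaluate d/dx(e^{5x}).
5 e^{5 x}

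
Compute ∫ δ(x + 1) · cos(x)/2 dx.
\frac{\cos{\left(1 \right)}}{2}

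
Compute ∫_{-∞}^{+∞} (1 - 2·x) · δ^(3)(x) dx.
0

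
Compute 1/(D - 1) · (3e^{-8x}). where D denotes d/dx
- \frac{e^{- 8 x}}{3}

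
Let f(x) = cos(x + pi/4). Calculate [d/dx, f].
- \sin{\left(x + \frac{\pi}{4} \right)}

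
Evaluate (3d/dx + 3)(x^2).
3 x \left(x + 2\right)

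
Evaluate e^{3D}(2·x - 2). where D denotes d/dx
2 x + 4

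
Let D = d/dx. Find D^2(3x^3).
18 x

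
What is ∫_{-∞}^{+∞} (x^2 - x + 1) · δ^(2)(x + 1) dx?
2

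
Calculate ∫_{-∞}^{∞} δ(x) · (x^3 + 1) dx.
1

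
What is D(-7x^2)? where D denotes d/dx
- 14 x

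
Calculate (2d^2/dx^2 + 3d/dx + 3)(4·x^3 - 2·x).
12 x^{3} + 36 x^{2} + 42 x - 6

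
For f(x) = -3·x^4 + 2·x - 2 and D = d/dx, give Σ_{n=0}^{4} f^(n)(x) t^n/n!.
- 3 t^{4} - 12 t^{3} x - 18 t^{2} x^{2} - 2 t \left(6 x^{3} - 1\right) - 3 x^{4} + 2 x - 2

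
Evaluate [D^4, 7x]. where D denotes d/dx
28D^{3}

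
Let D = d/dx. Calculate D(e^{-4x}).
- 4 e^{- 4 x}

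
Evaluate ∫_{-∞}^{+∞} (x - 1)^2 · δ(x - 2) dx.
1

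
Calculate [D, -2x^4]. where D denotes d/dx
- 8 x^{3}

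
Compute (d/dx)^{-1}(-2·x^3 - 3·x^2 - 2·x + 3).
- \frac{x^{4}}{2} - x^{3} - x^{2} + 3 x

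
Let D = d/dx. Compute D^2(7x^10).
630 x^{8}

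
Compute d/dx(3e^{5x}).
15 e^{5 x}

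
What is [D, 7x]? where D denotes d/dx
7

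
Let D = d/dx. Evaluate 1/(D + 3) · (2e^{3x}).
\frac{e^{3 x}}{3}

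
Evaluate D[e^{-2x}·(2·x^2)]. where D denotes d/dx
4 x \left(1 - x\right) e^{- 2 x}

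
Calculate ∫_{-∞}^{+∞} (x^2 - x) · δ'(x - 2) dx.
-3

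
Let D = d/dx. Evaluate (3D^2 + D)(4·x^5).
20 x^{3} \left(x + 12\right)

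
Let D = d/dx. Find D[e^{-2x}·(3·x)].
3 \left(1 - 2 x\right) e^{- 2 x}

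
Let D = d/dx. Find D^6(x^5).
0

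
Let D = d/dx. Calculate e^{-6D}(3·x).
3 x - 18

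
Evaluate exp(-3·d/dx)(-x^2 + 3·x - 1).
- x^{2} + 9 x - 19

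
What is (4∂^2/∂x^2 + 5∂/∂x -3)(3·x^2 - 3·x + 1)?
- 9 x^{2} + 39 x + 6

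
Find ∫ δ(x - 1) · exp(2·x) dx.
e^{2}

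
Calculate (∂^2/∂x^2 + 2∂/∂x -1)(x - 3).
5 - x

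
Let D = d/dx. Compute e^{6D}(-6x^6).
- 6 x^{6} - 216 x^{5} - 3240 x^{4} - 25920 x^{3} - 116640 x^{2} - 279936 x - 279936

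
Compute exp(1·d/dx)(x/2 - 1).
\frac{x}{2} - \frac{1}{2}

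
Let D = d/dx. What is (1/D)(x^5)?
\frac{x^{6}}{6}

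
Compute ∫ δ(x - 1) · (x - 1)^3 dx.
0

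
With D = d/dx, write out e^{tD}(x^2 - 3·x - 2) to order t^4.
t^{2} + t \left(2 x - 3\right) + x^{2} - 3 x - 2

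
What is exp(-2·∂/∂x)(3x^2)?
3 x^{2} - 12 x + 12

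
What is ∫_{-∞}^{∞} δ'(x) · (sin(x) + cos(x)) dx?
-1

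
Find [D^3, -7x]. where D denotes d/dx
-21D^{2}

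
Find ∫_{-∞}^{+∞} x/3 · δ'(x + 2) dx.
- \frac{1}{3}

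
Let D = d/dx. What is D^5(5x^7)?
12600 x^{2}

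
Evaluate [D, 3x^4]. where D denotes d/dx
12 x^{3}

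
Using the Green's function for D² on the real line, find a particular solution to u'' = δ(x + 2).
\frac{|x + 2|}{2}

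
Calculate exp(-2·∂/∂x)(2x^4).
2 x^{4} - 16 x^{3} + 48 x^{2} - 64 x + 32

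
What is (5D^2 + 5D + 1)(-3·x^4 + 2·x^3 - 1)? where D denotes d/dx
- 3 x^{4} - 58 x^{3} - 150 x^{2} + 60 x - 1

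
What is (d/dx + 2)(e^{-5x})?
- 3 e^{- 5 x}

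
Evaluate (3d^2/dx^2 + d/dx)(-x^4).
4 x^{2} \left(- x - 9\right)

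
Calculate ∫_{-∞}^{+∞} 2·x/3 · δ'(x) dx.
- \frac{2}{3}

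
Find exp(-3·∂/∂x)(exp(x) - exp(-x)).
- e^{3 - x} + e^{x - 3}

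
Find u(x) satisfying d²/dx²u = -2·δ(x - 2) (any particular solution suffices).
-|x - 2|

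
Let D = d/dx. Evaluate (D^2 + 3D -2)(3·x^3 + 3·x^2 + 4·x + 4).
- 6 x^{3} + 21 x^{2} + 28 x + 10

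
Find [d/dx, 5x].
5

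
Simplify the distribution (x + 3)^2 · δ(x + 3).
0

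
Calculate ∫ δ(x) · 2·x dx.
0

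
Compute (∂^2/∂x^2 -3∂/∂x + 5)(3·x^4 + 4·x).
15 x^{4} - 36 x^{3} + 36 x^{2} + 20 x - 12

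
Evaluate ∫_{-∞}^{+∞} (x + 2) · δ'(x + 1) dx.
-1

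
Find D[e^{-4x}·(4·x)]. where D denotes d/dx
4 \left(1 - 4 x\right) e^{- 4 x}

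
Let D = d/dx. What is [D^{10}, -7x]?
-70D^{9}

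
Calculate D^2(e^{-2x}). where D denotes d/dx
4 e^{- 2 x}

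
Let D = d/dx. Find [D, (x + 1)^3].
3 \left(x + 1\right)^{2}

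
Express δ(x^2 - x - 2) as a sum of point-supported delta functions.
\frac{\delta(x + 1) + \delta(x - 2)}{3}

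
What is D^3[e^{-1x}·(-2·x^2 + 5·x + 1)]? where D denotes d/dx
\left(2 x^{2} - 17 x + 26\right) e^{- x}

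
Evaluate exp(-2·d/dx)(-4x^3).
- 4 x^{3} + 24 x^{2} - 48 x + 32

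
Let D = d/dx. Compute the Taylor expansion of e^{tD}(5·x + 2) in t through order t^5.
5 t + 5 x + 2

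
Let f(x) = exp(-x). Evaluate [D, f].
- e^{- x}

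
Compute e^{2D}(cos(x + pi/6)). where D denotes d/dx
\cos{\left(x + \frac{\pi}{6} + 2 \right)}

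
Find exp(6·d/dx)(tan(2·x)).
\tan{\left(2 x + 12 \right)}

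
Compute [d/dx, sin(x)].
\cos{\left(x \right)}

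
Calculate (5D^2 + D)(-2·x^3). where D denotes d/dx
6 x \left(- x - 10\right)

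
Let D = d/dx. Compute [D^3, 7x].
21D^{2}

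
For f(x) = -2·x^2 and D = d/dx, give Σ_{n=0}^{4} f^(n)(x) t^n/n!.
- 2 t^{2} - 4 t x - 2 x^{2}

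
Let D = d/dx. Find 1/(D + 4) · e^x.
\frac{e^{x}}{5}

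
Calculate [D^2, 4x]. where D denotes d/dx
8D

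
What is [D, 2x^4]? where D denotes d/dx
8 x^{3}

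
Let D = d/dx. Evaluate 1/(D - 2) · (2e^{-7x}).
- \frac{2 e^{- 7 x}}{9}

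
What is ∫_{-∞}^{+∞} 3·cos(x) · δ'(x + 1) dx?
- 3 \sin{\left(1 \right)}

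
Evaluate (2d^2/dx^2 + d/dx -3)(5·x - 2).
11 - 15 x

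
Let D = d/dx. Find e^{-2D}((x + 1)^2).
x^{2} - 2 x + 1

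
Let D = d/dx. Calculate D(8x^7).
56 x^{6}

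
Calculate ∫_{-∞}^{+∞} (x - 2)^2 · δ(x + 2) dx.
16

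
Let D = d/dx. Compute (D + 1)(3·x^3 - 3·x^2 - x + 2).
3 x^{3} + 6 x^{2} - 7 x + 1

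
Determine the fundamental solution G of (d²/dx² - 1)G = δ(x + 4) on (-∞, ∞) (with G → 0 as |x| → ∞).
-\frac{e^{-|x + 4|}}{2}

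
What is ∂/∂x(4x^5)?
20 x^{4}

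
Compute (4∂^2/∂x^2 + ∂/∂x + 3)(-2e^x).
- 16 e^{x}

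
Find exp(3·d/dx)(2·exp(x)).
2 e^{x + 3}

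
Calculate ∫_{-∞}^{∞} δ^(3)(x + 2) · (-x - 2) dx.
0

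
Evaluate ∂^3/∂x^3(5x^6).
600 x^{3}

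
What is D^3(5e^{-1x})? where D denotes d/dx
- 5 e^{- x}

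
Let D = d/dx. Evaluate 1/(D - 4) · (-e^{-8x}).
\frac{e^{- 8 x}}{12}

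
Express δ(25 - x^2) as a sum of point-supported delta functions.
\frac{\delta(x - 5) + \delta(x + 5)}{10}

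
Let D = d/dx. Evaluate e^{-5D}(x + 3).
x - 2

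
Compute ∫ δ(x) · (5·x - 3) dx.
-3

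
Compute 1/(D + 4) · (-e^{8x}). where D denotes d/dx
- \frac{e^{8 x}}{12}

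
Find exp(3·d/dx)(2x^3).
2 x^{3} + 18 x^{2} + 54 x + 54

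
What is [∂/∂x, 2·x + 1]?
2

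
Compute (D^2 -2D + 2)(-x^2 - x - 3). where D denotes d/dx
- 2 x^{2} + 2 x - 6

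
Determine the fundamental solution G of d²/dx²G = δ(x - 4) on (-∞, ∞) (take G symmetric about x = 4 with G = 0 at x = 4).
\frac{|x - 4|}{2}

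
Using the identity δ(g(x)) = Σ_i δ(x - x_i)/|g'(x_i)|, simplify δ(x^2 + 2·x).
\frac{\delta(x + 2) + \delta(x)}{2}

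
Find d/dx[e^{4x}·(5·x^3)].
x^{2} \left(20 x + 15\right) e^{4 x}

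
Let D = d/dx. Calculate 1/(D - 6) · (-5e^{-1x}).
\frac{5 e^{- x}}{7}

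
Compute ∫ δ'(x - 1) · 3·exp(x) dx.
- 3 e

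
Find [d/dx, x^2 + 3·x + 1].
2 x + 3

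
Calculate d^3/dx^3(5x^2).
0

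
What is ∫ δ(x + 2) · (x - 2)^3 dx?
-64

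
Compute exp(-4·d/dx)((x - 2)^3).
x^{3} - 18 x^{2} + 108 x - 216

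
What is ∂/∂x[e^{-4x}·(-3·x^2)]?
6 x \left(2 x - 1\right) e^{- 4 x}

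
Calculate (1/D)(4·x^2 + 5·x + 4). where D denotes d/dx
\frac{4 x^{3}}{3} + \frac{5 x^{2}}{2} + 4 x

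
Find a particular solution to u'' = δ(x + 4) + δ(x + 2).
\frac{|x + 4|}{2} + \frac{|x + 2|}{2}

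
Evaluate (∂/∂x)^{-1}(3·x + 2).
\frac{3 x^{2}}{2} + 2 x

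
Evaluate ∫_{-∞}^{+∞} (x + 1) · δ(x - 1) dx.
2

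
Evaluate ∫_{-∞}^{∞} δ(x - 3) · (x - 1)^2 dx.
4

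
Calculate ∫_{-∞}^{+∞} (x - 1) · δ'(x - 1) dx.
-1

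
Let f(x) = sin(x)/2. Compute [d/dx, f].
\frac{\cos{\left(x \right)}}{2}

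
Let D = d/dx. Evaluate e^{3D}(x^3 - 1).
x^{3} + 9 x^{2} + 27 x + 26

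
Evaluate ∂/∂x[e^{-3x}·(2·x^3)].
6 x^{2} \left(1 - x\right) e^{- 3 x}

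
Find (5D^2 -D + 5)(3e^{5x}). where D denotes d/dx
375 e^{5 x}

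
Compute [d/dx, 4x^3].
12 x^{2}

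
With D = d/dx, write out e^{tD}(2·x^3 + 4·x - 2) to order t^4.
2 t^{3} + 6 t^{2} x + 2 t \left(3 x^{2} + 2\right) + 2 x^{3} + 4 x - 2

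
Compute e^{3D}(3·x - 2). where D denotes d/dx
3 x + 7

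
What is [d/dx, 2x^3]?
6 x^{2}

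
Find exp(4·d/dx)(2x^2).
2 x^{2} + 16 x + 32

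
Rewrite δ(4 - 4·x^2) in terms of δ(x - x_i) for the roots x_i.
\frac{\delta(x - 1) + \delta(x + 1)}{8}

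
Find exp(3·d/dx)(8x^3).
8 x^{3} + 72 x^{2} + 216 x + 216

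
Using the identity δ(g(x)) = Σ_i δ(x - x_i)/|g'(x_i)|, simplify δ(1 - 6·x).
\frac{\delta(x - 1/6)}{6}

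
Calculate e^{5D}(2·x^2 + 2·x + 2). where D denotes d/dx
2 x^{2} + 22 x + 62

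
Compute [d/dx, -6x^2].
- 12 x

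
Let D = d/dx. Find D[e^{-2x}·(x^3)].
x^{2} \left(3 - 2 x\right) e^{- 2 x}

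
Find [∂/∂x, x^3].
3 x^{2}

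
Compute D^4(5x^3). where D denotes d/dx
0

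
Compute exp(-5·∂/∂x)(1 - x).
6 - x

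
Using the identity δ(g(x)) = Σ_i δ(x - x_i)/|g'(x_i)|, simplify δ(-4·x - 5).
\frac{\delta(x + 5/4)}{4}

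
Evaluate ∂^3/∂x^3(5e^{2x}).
40 e^{2 x}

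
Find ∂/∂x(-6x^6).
- 36 x^{5}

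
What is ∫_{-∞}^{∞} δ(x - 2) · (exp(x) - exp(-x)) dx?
2 \sinh{\left(2 \right)}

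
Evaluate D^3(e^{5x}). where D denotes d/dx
125 e^{5 x}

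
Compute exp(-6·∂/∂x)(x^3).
x^{3} - 18 x^{2} + 108 x - 216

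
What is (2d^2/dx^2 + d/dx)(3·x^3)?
9 x \left(x + 4\right)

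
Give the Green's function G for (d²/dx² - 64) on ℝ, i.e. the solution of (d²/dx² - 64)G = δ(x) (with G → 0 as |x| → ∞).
-\frac{e^{-8|x|}}{16}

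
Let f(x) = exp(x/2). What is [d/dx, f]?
\frac{e^{\frac{x}{2}}}{2}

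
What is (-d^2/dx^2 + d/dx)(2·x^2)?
4 x - 4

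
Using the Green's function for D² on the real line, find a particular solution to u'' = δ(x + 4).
\frac{|x + 4|}{2}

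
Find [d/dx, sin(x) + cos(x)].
- \sin{\left(x \right)} + \cos{\left(x \right)}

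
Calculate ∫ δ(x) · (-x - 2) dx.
-2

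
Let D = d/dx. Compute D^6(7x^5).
0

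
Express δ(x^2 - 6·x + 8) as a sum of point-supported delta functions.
\frac{\delta(x - 4) + \delta(x - 2)}{2}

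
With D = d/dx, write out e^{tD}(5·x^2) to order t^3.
5 t^{2} + 10 t x + 5 x^{2}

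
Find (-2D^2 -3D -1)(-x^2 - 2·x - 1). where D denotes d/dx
x^{2} + 8 x + 11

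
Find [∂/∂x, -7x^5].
- 35 x^{4}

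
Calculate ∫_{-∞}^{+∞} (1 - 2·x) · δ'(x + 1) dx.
2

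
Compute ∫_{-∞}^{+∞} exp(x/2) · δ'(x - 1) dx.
- \frac{e^{\frac{1}{2}}}{2}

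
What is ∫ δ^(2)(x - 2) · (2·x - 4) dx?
0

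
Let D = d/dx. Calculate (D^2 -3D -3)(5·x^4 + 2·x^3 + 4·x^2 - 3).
- 15 x^{4} - 66 x^{3} + 30 x^{2} - 12 x + 17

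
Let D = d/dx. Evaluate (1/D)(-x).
- \frac{x^{2}}{2}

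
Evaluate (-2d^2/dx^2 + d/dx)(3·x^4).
12 x^{2} \left(x - 6\right)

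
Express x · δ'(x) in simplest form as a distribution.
-\delta(x)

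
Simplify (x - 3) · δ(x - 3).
0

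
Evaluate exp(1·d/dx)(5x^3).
5 x^{3} + 15 x^{2} + 15 x + 5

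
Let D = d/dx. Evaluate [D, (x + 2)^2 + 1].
2 x + 4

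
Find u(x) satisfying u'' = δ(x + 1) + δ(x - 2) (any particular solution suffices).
\frac{|x + 1|}{2} + \frac{|x - 2|}{2}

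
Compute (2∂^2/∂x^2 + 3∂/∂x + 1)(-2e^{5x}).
- 132 e^{5 x}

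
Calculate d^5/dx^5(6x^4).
0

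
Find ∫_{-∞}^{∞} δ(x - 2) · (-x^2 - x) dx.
-6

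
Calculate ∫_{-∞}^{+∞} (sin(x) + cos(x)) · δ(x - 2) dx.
\cos{\left(2 \right)} + \sin{\left(2 \right)}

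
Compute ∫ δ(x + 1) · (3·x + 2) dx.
-1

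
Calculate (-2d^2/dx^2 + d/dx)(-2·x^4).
8 x^{2} \left(6 - x\right)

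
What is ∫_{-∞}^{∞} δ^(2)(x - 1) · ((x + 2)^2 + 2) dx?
2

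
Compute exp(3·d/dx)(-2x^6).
- 2 x^{6} - 36 x^{5} - 270 x^{4} - 1080 x^{3} - 2430 x^{2} - 2916 x - 1458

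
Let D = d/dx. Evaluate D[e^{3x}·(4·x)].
\left(12 x + 4\right) e^{3 x}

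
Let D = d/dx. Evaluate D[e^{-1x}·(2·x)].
2 \left(1 - x\right) e^{- x}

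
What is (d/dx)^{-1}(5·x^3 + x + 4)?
\frac{5 x^{4}}{4} + \frac{x^{2}}{2} + 4 x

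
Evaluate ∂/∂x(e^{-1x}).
- e^{- x}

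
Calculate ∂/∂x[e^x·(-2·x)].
2 \left(- x - 1\right) e^{x}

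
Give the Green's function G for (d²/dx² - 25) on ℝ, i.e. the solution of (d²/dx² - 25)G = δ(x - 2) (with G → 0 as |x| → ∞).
-\frac{e^{-5|x - 2|}}{10}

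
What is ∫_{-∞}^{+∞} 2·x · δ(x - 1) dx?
2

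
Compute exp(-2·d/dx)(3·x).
3 x - 6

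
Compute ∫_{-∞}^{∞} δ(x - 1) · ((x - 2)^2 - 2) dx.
-1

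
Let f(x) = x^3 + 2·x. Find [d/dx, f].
3 x^{2} + 2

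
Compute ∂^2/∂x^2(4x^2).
8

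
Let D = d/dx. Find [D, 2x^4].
8 x^{3}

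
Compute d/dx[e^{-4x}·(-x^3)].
x^{2} \left(4 x - 3\right) e^{- 4 x}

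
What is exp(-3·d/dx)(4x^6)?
4 x^{6} - 72 x^{5} + 540 x^{4} - 2160 x^{3} + 4860 x^{2} - 5832 x + 2916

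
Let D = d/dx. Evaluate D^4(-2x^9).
- 6048 x^{5}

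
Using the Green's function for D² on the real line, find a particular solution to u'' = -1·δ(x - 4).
-\frac{|x - 4|}{2}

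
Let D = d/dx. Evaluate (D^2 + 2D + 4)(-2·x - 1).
- 8 x - 8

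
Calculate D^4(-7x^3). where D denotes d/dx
0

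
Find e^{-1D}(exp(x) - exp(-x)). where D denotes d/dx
- e^{1 - x} + e^{x - 1}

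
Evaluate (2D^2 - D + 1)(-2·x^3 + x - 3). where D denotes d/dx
- 2 x^{3} + 6 x^{2} - 23 x - 4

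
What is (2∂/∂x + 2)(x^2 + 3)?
2 x^{2} + 4 x + 6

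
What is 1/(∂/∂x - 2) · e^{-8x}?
- \frac{e^{- 8 x}}{10}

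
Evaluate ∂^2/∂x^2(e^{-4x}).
16 e^{- 4 x}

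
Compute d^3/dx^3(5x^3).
30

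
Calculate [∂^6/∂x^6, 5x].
30\frac{d^{5}}{dx^{5}}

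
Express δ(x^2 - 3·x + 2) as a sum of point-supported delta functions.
\frac{\delta(x - 1) + \delta(x - 2)}{1}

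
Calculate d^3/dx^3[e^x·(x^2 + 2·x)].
\left(x^{2} + 8 x + 12\right) e^{x}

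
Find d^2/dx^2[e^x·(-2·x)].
2 \left(- x - 2\right) e^{x}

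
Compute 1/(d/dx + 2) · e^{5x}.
\frac{e^{5 x}}{7}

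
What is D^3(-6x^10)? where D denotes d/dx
- 4320 x^{7}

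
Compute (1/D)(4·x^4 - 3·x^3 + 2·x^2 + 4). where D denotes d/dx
\frac{4 x^{5}}{5} - \frac{3 x^{4}}{4} + \frac{2 x^{3}}{3} + 4 x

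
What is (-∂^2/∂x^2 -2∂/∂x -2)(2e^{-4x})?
- 20 e^{- 4 x}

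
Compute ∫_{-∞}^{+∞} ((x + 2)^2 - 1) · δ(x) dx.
3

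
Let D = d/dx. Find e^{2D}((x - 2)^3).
x^{3}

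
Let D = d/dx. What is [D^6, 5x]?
30D^{5}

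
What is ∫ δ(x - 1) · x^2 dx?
1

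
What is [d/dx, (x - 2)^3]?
3 \left(x - 2\right)^{2}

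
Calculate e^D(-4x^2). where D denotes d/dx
- 4 x^{2} - 8 x - 4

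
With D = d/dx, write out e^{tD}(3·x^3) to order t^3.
3 t^{3} + 9 t^{2} x + 9 t x^{2} + 3 x^{3}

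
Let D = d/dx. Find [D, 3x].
3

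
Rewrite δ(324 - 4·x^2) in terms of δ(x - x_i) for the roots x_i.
\frac{\delta(x - 9) + \delta(x + 9)}{72}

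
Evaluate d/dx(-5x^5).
- 25 x^{4}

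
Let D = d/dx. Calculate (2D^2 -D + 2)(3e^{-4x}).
114 e^{- 4 x}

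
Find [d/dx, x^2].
2 x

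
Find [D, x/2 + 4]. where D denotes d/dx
\frac{1}{2}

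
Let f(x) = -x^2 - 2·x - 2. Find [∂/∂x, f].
- 2 x - 2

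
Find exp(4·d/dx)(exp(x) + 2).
e^{x + 4} + 2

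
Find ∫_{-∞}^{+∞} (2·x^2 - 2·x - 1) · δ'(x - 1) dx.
-2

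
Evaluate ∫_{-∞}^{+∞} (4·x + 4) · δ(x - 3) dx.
16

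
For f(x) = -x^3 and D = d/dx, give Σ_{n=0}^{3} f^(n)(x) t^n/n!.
- t^{3} - 3 t^{2} x - 3 t x^{2} - x^{3}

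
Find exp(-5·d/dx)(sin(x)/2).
\frac{\sin{\left(x - 5 \right)}}{2}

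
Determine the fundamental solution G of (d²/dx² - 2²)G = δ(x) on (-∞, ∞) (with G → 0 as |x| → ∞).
-\frac{e^{-2|x|}}{4}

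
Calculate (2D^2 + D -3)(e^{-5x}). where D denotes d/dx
42 e^{- 5 x}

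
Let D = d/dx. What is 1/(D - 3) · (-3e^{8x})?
- \frac{3 e^{8 x}}{5}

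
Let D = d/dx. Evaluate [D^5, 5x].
25D^{4}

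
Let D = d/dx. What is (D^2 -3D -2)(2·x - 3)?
- 4 x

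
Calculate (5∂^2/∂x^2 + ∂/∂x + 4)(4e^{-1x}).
32 e^{- x}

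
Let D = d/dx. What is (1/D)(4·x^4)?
\frac{4 x^{5}}{5}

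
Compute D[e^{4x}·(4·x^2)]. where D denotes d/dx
8 x \left(2 x + 1\right) e^{4 x}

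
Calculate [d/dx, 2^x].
2^{x} \log{\left(2 \right)}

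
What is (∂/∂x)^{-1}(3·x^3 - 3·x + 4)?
\frac{3 x^{4}}{4} - \frac{3 x^{2}}{2} + 4 x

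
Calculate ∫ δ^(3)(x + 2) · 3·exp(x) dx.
- \frac{3}{e^{2}}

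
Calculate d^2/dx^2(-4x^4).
- 48 x^{2}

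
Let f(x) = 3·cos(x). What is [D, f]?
- 3 \sin{\left(x \right)}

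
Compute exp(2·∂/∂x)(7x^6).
7 x^{6} + 84 x^{5} + 420 x^{4} + 1120 x^{3} + 1680 x^{2} + 1344 x + 448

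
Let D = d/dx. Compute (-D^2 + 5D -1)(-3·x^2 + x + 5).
3 x^{2} - 31 x + 6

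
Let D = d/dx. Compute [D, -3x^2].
- 6 x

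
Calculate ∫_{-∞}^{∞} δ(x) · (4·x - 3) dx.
-3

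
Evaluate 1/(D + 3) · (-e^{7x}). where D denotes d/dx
- \frac{e^{7 x}}{10}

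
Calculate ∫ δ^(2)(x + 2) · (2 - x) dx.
0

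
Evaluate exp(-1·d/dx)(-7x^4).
- 7 x^{4} + 28 x^{3} - 42 x^{2} + 28 x - 7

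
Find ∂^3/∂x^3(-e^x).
- e^{x}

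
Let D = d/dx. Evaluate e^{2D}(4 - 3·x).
- 3 x - 2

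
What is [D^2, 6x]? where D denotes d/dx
12D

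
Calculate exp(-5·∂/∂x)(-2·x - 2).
8 - 2 x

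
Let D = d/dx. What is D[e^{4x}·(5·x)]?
\left(20 x + 5\right) e^{4 x}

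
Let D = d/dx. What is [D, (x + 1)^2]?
2 x + 2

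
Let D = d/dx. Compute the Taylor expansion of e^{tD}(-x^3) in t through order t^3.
- t^{3} - 3 t^{2} x - 3 t x^{2} - x^{3}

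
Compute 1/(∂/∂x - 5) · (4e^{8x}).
\frac{4 e^{8 x}}{3}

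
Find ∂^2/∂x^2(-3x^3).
- 18 x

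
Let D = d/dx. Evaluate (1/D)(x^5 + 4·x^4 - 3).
\frac{x^{6}}{6} + \frac{4 x^{5}}{5} - 3 x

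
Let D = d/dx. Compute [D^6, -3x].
-18D^{5}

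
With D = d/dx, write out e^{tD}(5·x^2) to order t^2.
5 t^{2} + 10 t x + 5 x^{2}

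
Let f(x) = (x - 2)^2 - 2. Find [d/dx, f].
2 x - 4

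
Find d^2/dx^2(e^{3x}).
9 e^{3 x}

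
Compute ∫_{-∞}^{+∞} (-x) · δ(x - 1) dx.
-1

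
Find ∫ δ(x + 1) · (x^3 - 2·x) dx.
1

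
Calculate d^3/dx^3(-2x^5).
- 120 x^{2}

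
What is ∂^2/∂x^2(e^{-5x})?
25 e^{- 5 x}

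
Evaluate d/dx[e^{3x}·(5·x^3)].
15 x^{2} \left(x + 1\right) e^{3 x}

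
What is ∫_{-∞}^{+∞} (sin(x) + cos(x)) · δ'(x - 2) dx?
- \cos{\left(2 \right)} + \sin{\left(2 \right)}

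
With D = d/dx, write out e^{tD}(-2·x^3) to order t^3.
- 2 t^{3} - 6 t^{2} x - 6 t x^{2} - 2 x^{3}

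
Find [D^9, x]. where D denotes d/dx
9D^{8}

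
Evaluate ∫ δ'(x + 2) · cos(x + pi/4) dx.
\cos{\left(\frac{\pi}{4} + 2 \right)}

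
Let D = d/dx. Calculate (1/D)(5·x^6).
\frac{5 x^{7}}{7}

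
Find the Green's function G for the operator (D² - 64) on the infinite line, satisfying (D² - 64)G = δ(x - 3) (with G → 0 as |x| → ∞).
-\frac{e^{-8|x - 3|}}{16}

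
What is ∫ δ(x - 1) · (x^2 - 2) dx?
-1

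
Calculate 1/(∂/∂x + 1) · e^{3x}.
\frac{e^{3 x}}{4}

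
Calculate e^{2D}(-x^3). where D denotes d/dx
- x^{3} - 6 x^{2} - 12 x - 8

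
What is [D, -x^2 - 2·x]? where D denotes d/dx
- 2 x - 2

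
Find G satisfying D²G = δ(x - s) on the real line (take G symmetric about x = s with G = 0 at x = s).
\frac{|x - s|}{2}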